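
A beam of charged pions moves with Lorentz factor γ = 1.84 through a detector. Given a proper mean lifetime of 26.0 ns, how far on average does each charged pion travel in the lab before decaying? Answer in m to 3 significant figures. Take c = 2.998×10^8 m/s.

β = √(1 − 1/γ²) = √(1 − 1/1.84²) = 0.83942
Dilated lifetime: Δt = γτ₀ = 1.84 × 26.0 ns = 47.840 ns
d = vΔt = 0.83942c × 47.840 ns = 2.5166×10^8 m/s × 4.7840×10^-8 s = 12.0 m

d ≈ 12.0 m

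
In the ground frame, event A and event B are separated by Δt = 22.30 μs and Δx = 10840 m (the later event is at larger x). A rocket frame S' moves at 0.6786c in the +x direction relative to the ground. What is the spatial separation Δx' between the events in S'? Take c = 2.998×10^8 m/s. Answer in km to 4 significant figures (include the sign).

Δx' ≈ 8.582 km

γ = 1/√(1 − 0.6786²) = 1.36146
Δx' = γ(Δx − vΔt) = 1.36146 × (10840 m − 0.6786×(2.998×10^8 m/s)×22.30×10^-6 s)
= 1.36146 × (6303.19 m) = 8.582 km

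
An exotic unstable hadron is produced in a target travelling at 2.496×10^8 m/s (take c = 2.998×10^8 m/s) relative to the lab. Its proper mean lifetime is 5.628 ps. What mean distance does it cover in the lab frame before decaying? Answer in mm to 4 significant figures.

β = v/c = 2.496×10^8 / 2.998×10^8 = 0.832555
γ = 1/√(1 − 0.832555²) = 1.80524
Dilated lifetime: Δt = γτ₀ = 1.80524 × 5.628 ps = 10.1599 ps
d = vΔt = 0.832555c × 10.1599 ps = 2.49600×10^8 m/s × 1.01599×10^-11 s = 2.536 mm

d ≈ 2.536 mm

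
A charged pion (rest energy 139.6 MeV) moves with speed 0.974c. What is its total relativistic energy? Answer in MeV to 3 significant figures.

E ≈ 616 MeV

γ = 1/√(1 − 0.974²) = 4.4141
E = γm₀c² = 4.4141 × 139.6 MeV = 616 MeV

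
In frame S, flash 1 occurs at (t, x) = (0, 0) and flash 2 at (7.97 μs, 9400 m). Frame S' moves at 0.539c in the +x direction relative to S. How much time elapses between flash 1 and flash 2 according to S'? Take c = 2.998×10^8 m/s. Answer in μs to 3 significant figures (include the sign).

Δt' ≈ -10.6 μs

γ = 1/√(1 − 0.539²) = 1.1872
Δt' = γ(Δt − vΔx/c²) = 1.1872 × (7.97 μs − 0.539×9400 m / (2.998×10^8 m/s))
= 1.1872 × (-8.9299 μs) = -10.6 μs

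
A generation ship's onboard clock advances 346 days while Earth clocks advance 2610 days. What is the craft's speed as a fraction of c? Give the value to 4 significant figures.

γ = Δt/τ₀ = 2610/346 = 7.54335
β = √(1 − 1/γ²) = √(1 − 1/7.54335²) = 0.9912

β ≈ 0.9912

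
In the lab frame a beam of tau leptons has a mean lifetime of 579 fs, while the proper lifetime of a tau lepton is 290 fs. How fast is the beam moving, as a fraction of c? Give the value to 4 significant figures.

γ = Δt/τ₀ = 579/290 = 1.99655
β = √(1 − 1/γ²) = √(1 − 1/1.99655²) = 0.8655

β ≈ 0.8655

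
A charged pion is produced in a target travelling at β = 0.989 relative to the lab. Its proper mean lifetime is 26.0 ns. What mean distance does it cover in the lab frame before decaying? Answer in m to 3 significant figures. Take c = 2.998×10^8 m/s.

d ≈ 52.1 m

γ = 1/√(1 − 0.989²) = 6.7606
Dilated lifetime: Δt = γτ₀ = 6.7606 × 26.0 ns = 175.78 ns
d = vΔt = 0.989c × 175.78 ns = 2.9650×10^8 m/s × 1.7578×10^-7 s = 52.1 m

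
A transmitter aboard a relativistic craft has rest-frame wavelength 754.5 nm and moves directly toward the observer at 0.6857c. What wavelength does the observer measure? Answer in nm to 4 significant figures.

λ_obs ≈ 325.8 nm

Relativistic Doppler: λ_obs = λ_src √((1−β)/(1+β))
= 754.5 × √(0.314300/1.68570) = 754.5 × 0.431799 = 325.8 nm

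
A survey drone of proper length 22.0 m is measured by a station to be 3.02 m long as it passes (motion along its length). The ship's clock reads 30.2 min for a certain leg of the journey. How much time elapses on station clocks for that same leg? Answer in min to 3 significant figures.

Length contraction ⇒ γ = L₀/L = 22.0/3.02 = 7.2848
Time dilation: Δt = γτ₀ = 7.2848 × 30.2 min = 220 min

Δt ≈ 220 min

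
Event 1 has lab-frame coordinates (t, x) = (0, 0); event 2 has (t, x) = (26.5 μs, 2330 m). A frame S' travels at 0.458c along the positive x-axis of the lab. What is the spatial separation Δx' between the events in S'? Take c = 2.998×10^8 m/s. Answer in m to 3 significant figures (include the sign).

Δx' ≈ -1470 m

γ = 1/√(1 − 0.458²) = 1.1249
Δx' = γ(Δx − vΔt) = 1.1249 × (2330 m − 0.458×(2.998×10^8 m/s)×26.5×10^-6 s)
= 1.1249 × (-1308.7 m) = -1470 m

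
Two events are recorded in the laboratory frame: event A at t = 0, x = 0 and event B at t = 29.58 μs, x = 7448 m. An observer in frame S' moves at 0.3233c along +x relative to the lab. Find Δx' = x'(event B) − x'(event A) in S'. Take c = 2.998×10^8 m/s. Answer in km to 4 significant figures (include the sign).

γ = 1/√(1 − 0.3233²) = 1.05675
Δx' = γ(Δx − vΔt) = 1.05675 × (7448 m − 0.3233×(2.998×10^8 m/s)×29.58×10^-6 s)
= 1.05675 × (4580.95 m) = 4.841 km

Δx' ≈ 4.841 km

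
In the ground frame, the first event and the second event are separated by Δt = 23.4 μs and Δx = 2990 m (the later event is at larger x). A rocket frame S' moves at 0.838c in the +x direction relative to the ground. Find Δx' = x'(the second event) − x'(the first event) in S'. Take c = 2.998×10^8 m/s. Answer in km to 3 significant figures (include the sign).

Δx' ≈ -5.29 km

γ = 1/√(1 − 0.838²) = 1.8326
Δx' = γ(Δx − vΔt) = 1.8326 × (2990 m − 0.838×(2.998×10^8 m/s)×23.4×10^-6 s)
= 1.8326 × (-2888.8 m) = -5.29 km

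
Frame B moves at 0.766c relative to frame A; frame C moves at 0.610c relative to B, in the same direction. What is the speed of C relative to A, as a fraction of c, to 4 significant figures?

u ≈ 0.9378c

Compose boost 2: (0.610 + 0.766)/(1 + 0.610×0.766) = 1.376/1.46726 = 0.9378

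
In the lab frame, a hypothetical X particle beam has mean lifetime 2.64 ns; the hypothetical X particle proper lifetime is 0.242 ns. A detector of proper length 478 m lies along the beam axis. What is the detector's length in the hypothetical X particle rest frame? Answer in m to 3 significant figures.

Time dilation ⇒ γ = Δt/τ₀ = 2.64/0.242 = 10.909
Length contraction: L = L₀/γ = 478/10.909 = 43.8 m

L ≈ 43.8 m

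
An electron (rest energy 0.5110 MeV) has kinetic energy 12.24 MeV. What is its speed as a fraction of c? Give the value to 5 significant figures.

β ≈ 0.99920

γ = 1 + K/(m₀c²) = 1 + 12.24/0.5110 = 24.95303
β = √(1 − 1/γ²) = 0.99920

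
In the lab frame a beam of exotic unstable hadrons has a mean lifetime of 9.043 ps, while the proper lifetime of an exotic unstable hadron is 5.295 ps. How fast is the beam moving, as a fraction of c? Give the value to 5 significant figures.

γ = Δt/τ₀ = 9.043/5.295 = 1.707838
β = √(1 − 1/γ²) = √(1 − 1/1.707838²) = 0.81065

β ≈ 0.81065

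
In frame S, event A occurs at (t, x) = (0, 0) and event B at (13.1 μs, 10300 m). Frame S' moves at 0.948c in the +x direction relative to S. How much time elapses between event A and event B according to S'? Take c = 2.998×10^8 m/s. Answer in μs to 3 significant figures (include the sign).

Δt' ≈ -61.2 μs

γ = 1/√(1 − 0.948²) = 3.1420
Δt' = γ(Δt − vΔx/c²) = 3.1420 × (13.1 μs − 0.948×10300 m / (2.998×10^8 m/s))
= 3.1420 × (-19.470 μs) = -61.2 μs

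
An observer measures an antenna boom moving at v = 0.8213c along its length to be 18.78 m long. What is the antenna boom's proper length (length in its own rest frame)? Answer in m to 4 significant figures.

L₀ ≈ 32.92 m

γ = 1/√(1 − 0.8213²) = 1.75286
L₀ = γL = 1.75286 × 18.78 = 32.92 m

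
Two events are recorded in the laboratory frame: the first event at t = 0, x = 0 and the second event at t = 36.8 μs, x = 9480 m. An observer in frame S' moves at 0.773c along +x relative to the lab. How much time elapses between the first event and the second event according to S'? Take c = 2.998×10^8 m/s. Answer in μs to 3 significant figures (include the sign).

Δt' ≈ 19.5 μs

γ = 1/√(1 − 0.773²) = 1.5763
Δt' = γ(Δt − vΔx/c²) = 1.5763 × (36.8 μs − 0.773×9480 m / (2.998×10^8 m/s))
= 1.5763 × (12.357 μs) = 19.5 μs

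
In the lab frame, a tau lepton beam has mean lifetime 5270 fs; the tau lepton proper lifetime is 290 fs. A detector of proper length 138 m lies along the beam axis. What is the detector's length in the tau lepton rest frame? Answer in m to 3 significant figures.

L ≈ 7.59 m

Time dilation ⇒ γ = Δt/τ₀ = 5270/290 = 18.172
Length contraction: L = L₀/γ = 138/18.172 = 7.59 m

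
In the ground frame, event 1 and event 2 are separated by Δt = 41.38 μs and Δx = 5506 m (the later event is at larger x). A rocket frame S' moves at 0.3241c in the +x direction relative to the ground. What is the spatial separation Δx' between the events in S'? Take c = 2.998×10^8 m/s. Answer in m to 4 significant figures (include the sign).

Δx' ≈ 1570 m

γ = 1/√(1 − 0.3241²) = 1.05706
Δx' = γ(Δx − vΔt) = 1.05706 × (5506 m − 0.3241×(2.998×10^8 m/s)×41.38×10^-6 s)
= 1.05706 × (1485.30 m) = 1570 m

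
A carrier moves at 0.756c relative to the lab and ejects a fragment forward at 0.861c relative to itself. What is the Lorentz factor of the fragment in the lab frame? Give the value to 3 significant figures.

γ ≈ 4.96

u_lab = (0.861 + 0.756)/(1 + 0.861×0.756) = 1.617/1.65092 = 0.979456
γ = 1/√(1 − 0.979456²) = 4.96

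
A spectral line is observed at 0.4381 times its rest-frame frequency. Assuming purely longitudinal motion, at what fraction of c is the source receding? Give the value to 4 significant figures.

f_obs/f_src = √((1−β)/(1+β)) = 0.4381  ⇒  (1−β)/(1+β) = 0.191932
β = |1 − D²|/(1 + D²) = |1 − 0.191932|/(1 + 0.191932) = 0.6779

β ≈ 0.6779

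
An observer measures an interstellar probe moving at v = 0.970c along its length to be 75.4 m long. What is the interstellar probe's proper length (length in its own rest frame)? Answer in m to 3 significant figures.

γ = 1/√(1 − 0.970²) = 4.1135
L₀ = γL = 4.1135 × 75.4 = 310 m

L₀ ≈ 310 m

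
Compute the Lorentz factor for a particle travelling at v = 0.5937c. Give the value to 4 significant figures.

γ = 1/√(1 − β²) = 1/√(1 − 0.5937²) = 1/√(0.647520) = 1.243

γ ≈ 1.243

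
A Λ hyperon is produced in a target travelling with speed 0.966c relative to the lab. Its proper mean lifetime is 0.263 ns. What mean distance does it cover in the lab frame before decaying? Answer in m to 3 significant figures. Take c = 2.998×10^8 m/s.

d ≈ 0.295 m

γ = 1/√(1 − 0.966²) = 3.8678
Dilated lifetime: Δt = γτ₀ = 3.8678 × 0.263 ns = 1.0172 ns
d = vΔt = 0.966c × 1.0172 ns = 2.8961×10^8 m/s × 1.0172×10^-9 s = 0.295 m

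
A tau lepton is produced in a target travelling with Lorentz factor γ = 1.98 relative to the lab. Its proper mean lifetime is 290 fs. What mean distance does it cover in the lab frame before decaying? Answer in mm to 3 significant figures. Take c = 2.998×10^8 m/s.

d ≈ 0.149 mm

β = √(1 − 1/γ²) = √(1 − 1/1.98²) = 0.86309
Dilated lifetime: Δt = γτ₀ = 1.98 × 290 fs = 574.20 fs
d = vΔt = 0.86309c × 574.20 fs = 2.5875×10^8 m/s × 5.7420×10^-13 s = 0.149 mm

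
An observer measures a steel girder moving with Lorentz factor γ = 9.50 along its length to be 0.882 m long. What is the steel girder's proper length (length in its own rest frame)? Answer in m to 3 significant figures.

γ = 9.50 (given)
L₀ = γL = 9.50 × 0.882 = 8.38 m

L₀ ≈ 8.38 m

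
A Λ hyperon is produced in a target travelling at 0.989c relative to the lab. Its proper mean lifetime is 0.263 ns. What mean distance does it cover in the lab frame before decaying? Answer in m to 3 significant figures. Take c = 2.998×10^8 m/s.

d ≈ 0.527 m

γ = 1/√(1 − 0.989²) = 6.7606
Dilated lifetime: Δt = γτ₀ = 6.7606 × 0.263 ns = 1.7780 ns
d = vΔt = 0.989c × 1.7780 ns = 2.9650×10^8 m/s × 1.7780×10^-9 s = 0.527 m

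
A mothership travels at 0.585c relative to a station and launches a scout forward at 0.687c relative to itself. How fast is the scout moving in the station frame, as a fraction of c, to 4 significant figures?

u ≈ 0.9073c

Compose boost 2: (0.687 + 0.585)/(1 + 0.687×0.585) = 1.272/1.40190 = 0.9073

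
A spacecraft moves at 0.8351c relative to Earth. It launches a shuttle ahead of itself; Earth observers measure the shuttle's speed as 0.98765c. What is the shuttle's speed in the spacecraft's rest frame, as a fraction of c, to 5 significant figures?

Inverse velocity addition: u' = (u − v)/(1 − uv/c²)
= (0.98765 − 0.8351)/(1 − 0.98765×0.8351) = 0.15255/0.1752135 = 0.87065

u' ≈ 0.87065c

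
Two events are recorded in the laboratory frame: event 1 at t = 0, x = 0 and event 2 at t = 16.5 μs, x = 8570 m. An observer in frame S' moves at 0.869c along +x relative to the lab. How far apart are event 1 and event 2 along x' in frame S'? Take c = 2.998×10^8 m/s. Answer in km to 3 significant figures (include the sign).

γ = 1/√(1 − 0.869²) = 2.0210
Δx' = γ(Δx − vΔt) = 2.0210 × (8570 m − 0.869×(2.998×10^8 m/s)×16.5×10^-6 s)
= 2.0210 × (4271.3 m) = 8.63 km

Δx' ≈ 8.63 km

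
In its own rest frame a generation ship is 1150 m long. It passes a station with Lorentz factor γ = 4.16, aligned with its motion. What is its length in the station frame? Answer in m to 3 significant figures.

L ≈ 276 m

γ = 4.16 (given)
Length contraction: L = L₀/γ = 1150/4.16 = 276 m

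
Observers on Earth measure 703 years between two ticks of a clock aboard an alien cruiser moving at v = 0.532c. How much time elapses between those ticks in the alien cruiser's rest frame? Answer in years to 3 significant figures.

γ = 1/√(1 − 0.532²) = 1.1810
Proper time: τ₀ = Δt/γ = 703/1.1810 = 595 years

τ₀ ≈ 595 years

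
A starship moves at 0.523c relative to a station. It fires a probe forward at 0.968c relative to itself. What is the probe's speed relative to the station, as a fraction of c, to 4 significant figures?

Relativistic velocity addition: u = (u' + v)/(1 + u'v/c²)
= (0.968 + 0.523)/(1 + 0.968×0.523) = 1.491/1.50626 = 0.9899

u ≈ 0.9899c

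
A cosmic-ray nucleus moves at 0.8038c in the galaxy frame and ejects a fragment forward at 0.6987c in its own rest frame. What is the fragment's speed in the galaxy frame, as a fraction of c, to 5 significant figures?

u ≈ 0.96214c

Compose boost 2: (0.6987 + 0.8038)/(1 + 0.6987×0.8038) = 1.5025/1.561615 = 0.96214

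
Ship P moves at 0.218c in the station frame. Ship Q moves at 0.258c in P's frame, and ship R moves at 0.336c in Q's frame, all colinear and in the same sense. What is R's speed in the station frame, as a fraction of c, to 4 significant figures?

Compose boost 2: (0.258 + 0.218)/(1 + 0.258×0.218) = 0.4760/1.05624 = 0.450653
Compose boost 3: (0.336 + 0.450653)/(1 + 0.336×0.450653) = 0.786653/1.15142 = 0.6832

u ≈ 0.6832c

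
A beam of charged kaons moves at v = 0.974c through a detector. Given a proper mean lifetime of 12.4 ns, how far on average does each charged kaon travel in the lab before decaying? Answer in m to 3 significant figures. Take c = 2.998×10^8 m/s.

d ≈ 16.0 m

γ = 1/√(1 − 0.974²) = 4.4141
Dilated lifetime: Δt = γτ₀ = 4.4141 × 12.4 ns = 54.735 ns
d = vΔt = 0.974c × 54.735 ns = 2.9201×10^8 m/s × 5.4735×10^-8 s = 16.0 m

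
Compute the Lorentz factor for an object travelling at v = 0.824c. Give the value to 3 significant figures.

γ ≈ 1.76

γ = 1/√(1 − β²) = 1/√(1 − 0.824²) = 1/√(0.32102) = 1.76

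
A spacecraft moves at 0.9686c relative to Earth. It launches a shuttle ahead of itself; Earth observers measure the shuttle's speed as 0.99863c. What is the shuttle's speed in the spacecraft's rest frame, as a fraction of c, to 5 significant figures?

u' ≈ 0.91759c

Inverse velocity addition: u' = (u − v)/(1 − uv/c²)
= (0.99863 − 0.9686)/(1 − 0.99863×0.9686) = 0.030030/0.03272698 = 0.91759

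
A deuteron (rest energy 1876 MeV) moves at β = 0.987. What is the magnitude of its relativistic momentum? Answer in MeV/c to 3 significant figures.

γ = 1/√(1 − 0.987²) = 6.2220
p = γβm₀c = 6.2220 × 0.987 × 1876 MeV/c = 11500 MeV/c

p ≈ 11500 MeV/c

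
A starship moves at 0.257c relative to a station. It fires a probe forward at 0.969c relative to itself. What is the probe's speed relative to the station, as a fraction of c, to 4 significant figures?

u ≈ 0.9816c

Relativistic velocity addition: u = (u' + v)/(1 + u'v/c²)
= (0.969 + 0.257)/(1 + 0.969×0.257) = 1.226/1.24903 = 0.9816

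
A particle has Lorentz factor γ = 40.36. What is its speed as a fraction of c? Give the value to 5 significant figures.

β = √(1 − 1/γ²) = √(1 − 1/40.36²) = √(0.9993861) = 0.99969

β ≈ 0.99969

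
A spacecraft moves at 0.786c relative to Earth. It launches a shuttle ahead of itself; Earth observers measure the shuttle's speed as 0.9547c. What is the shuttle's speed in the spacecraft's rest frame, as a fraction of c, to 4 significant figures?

Inverse velocity addition: u' = (u − v)/(1 − uv/c²)
= (0.9547 − 0.786)/(1 − 0.9547×0.786) = 0.1687/0.249606 = 0.6759

u' ≈ 0.6759c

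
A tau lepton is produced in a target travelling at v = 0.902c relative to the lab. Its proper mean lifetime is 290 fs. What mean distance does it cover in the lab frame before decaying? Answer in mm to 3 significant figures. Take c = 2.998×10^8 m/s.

γ = 1/√(1 − 0.902²) = 2.3162
Dilated lifetime: Δt = γτ₀ = 2.3162 × 290 fs = 671.71 fs
d = vΔt = 0.902c × 671.71 fs = 2.7042×10^8 m/s × 6.7171×10^-13 s = 0.182 mm

d ≈ 0.182 mm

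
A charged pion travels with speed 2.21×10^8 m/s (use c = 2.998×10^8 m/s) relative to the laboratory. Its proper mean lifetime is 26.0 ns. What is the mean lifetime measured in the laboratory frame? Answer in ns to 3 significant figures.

Δt ≈ 38.5 ns

β = v/c = 2.21×10^8 / 2.998×10^8 = 0.73716
γ = 1/√(1 − 0.73716²) = 1.4799
Time dilation: Δt = γτ₀ = 1.4799 × 26.0 ns = 38.5 ns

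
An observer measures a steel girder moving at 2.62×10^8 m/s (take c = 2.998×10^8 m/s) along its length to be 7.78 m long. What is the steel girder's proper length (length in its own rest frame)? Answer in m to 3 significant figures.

β = v/c = 2.62×10^8 / 2.998×10^8 = 0.87392
γ = 1/√(1 − 0.87392²) = 2.0573
L₀ = γL = 2.0573 × 7.78 = 16.0 m

L₀ ≈ 16.0 m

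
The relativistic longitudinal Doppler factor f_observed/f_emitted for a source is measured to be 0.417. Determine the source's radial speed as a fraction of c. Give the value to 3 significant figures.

f_obs/f_src = √((1−β)/(1+β)) = 0.417  ⇒  (1−β)/(1+β) = 0.17389
β = |1 − D²|/(1 + D²) = |1 − 0.17389|/(1 + 0.17389) = 0.704

β ≈ 0.704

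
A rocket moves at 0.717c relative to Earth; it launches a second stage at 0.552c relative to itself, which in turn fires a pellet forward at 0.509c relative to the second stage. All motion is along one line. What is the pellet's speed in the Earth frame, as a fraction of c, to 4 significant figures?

Compose boost 2: (0.552 + 0.717)/(1 + 0.552×0.717) = 1.269/1.39578 = 0.909166
Compose boost 3: (0.509 + 0.909166)/(1 + 0.509×0.909166) = 1.41817/1.46277 = 0.9695

u ≈ 0.9695c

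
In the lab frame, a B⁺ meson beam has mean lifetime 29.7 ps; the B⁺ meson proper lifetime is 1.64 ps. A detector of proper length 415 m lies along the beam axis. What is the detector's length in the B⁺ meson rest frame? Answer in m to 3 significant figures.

Time dilation ⇒ γ = Δt/τ₀ = 29.7/1.64 = 18.110
Length contraction: L = L₀/γ = 415/18.110 = 22.9 m

L ≈ 22.9 m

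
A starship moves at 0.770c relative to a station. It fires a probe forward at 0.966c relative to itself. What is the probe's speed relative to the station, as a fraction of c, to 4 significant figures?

Relativistic velocity addition: u = (u' + v)/(1 + u'v/c²)
= (0.966 + 0.770)/(1 + 0.966×0.770) = 1.736/1.74382 = 0.9955

u ≈ 0.9955c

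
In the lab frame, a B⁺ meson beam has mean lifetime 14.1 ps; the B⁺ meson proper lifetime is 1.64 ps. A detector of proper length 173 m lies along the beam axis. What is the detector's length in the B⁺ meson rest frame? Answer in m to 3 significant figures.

L ≈ 20.1 m

Time dilation ⇒ γ = Δt/τ₀ = 14.1/1.64 = 8.5976
Length contraction: L = L₀/γ = 173/8.5976 = 20.1 m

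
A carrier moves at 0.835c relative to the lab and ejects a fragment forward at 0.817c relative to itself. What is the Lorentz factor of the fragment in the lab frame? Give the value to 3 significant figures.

γ ≈ 5.30

u_lab = (0.817 + 0.835)/(1 + 0.817×0.835) = 1.652/1.68219 = 0.982050
γ = 1/√(1 − 0.982050²) = 5.30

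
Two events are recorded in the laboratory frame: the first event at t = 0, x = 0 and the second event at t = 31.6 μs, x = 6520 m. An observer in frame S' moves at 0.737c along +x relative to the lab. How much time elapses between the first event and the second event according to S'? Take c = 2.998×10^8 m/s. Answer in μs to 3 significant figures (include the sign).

Δt' ≈ 23.0 μs

γ = 1/√(1 − 0.737²) = 1.4795
Δt' = γ(Δt − vΔx/c²) = 1.4795 × (31.6 μs − 0.737×6520 m / (2.998×10^8 m/s))
= 1.4795 × (15.572 μs) = 23.0 μs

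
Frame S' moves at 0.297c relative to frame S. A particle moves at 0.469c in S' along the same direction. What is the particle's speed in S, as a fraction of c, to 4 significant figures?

Relativistic velocity addition: u = (u' + v)/(1 + u'v/c²)
= (0.469 + 0.297)/(1 + 0.469×0.297) = 0.7660/1.13929 = 0.6723

u ≈ 0.6723c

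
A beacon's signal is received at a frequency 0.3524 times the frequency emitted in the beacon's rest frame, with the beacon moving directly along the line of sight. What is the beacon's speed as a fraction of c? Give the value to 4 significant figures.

β ≈ 0.7791

f_obs/f_src = √((1−β)/(1+β)) = 0.3524  ⇒  (1−β)/(1+β) = 0.124186
β = |1 − D²|/(1 + D²) = |1 − 0.124186|/(1 + 0.124186) = 0.7791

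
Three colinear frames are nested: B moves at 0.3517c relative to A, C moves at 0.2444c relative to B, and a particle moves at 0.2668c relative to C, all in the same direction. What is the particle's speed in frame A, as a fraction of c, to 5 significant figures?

u ≈ 0.71152c

Compose boost 2: (0.2444 + 0.3517)/(1 + 0.2444×0.3517) = 0.59610/1.085955 = 0.5489175
Compose boost 3: (0.2668 + 0.5489175)/(1 + 0.2668×0.5489175) = 0.8157175/1.146451 = 0.71152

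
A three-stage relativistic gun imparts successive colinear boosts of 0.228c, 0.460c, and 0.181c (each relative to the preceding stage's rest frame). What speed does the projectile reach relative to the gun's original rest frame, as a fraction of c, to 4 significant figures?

u ≈ 0.7223c

Compose boost 2: (0.460 + 0.228)/(1 + 0.460×0.228) = 0.6880/1.10488 = 0.622692
Compose boost 3: (0.181 + 0.622692)/(1 + 0.181×0.622692) = 0.803692/1.11271 = 0.7223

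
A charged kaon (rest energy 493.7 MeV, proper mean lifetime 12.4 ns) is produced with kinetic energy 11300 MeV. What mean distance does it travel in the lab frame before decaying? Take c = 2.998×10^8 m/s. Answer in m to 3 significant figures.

d ≈ 88.7 m

γ = 1 + K/(m₀c²) = 1 + 11300/493.7 = 23.888
β = √(1 − 1/γ²) = 0.99912
Dilated lifetime: γτ₀ = 23.888 × 12.4 ns = 296.22 ns
d = βc·γτ₀ = 0.99912 × (2.998×10^8 m/s) × 2.9622×10^-7 s = 88.7 m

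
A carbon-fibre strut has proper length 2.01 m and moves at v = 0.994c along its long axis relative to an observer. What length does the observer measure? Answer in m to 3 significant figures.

L ≈ 0.220 m

γ = 1/√(1 − 0.994²) = 9.1424
Length contraction: L = L₀/γ = 2.01/9.1424 = 0.220 m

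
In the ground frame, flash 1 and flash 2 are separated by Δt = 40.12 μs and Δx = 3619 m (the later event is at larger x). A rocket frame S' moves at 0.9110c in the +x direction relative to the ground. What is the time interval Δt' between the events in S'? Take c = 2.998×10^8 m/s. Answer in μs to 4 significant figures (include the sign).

γ = 1/√(1 − 0.9110²) = 2.42479
Δt' = γ(Δt − vΔx/c²) = 2.42479 × (40.12 μs − 0.9110×3619 m / (2.998×10^8 m/s))
= 2.42479 × (29.1230 μs) = 70.62 μs

Δt' ≈ 70.62 μs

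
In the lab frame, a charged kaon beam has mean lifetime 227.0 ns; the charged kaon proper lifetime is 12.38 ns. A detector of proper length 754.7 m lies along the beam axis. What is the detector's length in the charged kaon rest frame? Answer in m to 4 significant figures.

L ≈ 41.16 m

Time dilation ⇒ γ = Δt/τ₀ = 227.0/12.38 = 18.3360
Length contraction: L = L₀/γ = 754.7/18.3360 = 41.16 m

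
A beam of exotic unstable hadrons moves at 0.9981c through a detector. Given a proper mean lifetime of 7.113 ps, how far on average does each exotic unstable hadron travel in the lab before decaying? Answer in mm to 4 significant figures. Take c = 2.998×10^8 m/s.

γ = 1/√(1 − 0.9981²) = 16.2299
Dilated lifetime: Δt = γτ₀ = 16.2299 × 7.113 ps = 115.443 ps
d = vΔt = 0.9981c × 115.443 ps = 2.99230×10^8 m/s × 1.15443×10^-10 s = 34.54 mm

d ≈ 34.54 mm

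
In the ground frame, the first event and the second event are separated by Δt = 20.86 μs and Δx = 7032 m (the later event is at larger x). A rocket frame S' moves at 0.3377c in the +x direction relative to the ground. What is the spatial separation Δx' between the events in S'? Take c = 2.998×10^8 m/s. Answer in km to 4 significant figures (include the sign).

γ = 1/√(1 − 0.3377²) = 1.06241
Δx' = γ(Δx − vΔt) = 1.06241 × (7032 m − 0.3377×(2.998×10^8 m/s)×20.86×10^-6 s)
= 1.06241 × (4920.08 m) = 5.227 km

Δx' ≈ 5.227 km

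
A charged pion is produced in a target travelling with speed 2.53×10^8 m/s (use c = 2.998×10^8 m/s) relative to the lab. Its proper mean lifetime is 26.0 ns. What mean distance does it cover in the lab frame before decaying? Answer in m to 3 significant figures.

d ≈ 12.3 m

β = v/c = 2.53×10^8 / 2.998×10^8 = 0.84390
γ = 1/√(1 − 0.84390²) = 1.8639
Dilated lifetime: Δt = γτ₀ = 1.8639 × 26.0 ns = 48.462 ns
d = vΔt = 0.84390c × 48.462 ns = 2.5300×10^8 m/s × 4.8462×10^-8 s = 12.3 m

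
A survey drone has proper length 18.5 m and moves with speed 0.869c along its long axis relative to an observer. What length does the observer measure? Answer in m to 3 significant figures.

γ = 1/√(1 − 0.869²) = 2.0210
Length contraction: L = L₀/γ = 18.5/2.0210 = 9.15 m

L ≈ 9.15 m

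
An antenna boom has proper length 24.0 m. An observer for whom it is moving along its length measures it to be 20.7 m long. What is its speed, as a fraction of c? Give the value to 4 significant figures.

β ≈ 0.5061

γ = L₀/L = 24.0/20.7 = 1.15942
β = √(1 − 1/γ²) = 0.5061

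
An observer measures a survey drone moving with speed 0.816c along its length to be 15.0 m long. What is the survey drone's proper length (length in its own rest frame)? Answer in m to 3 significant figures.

L₀ ≈ 25.9 m

γ = 1/√(1 − 0.816²) = 1.7299
L₀ = γL = 1.7299 × 15.0 = 25.9 m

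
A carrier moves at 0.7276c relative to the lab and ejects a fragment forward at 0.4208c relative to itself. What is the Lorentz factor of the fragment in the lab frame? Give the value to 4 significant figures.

γ ≈ 2.099

u_lab = (0.4208 + 0.7276)/(1 + 0.4208×0.7276) = 1.1484/1.306174 = 0.8792090
γ = 1/√(1 − 0.8792090²) = 2.099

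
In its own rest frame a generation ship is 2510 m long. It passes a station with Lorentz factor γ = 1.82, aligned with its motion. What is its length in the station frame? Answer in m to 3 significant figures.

γ = 1.82 (given)
Length contraction: L = L₀/γ = 2510/1.82 = 1380 m

L ≈ 1380 m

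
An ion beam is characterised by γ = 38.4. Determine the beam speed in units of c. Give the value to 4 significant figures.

β = √(1 − 1/γ²) = √(1 − 1/38.4²) = √(0.999322) = 0.9997

β ≈ 0.9997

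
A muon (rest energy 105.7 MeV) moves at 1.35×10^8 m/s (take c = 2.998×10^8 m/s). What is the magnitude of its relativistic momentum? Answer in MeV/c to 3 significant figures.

β = v/c = 1.35×10^8 / 2.998×10^8 = 0.45030
γ = 1/√(1 − 0.45030²) = 1.1200
p = γβm₀c = 1.1200 × 0.45030 × 105.7 MeV/c = 53.3 MeV/c

p ≈ 53.3 MeV/c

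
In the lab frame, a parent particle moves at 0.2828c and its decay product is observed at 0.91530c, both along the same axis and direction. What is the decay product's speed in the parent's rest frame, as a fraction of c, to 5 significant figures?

u' ≈ 0.85340c

Inverse velocity addition: u' = (u − v)/(1 − uv/c²)
= (0.91530 − 0.2828)/(1 − 0.91530×0.2828) = 0.63250/0.7411532 = 0.85340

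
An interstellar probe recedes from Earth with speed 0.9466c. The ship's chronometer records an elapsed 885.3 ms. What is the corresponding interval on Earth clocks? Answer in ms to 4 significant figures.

γ = 1/√(1 − 0.9466²) = 3.10164
Time dilation: Δt = γτ₀ = 3.10164 × 885.3 ms = 2746 ms

Δt ≈ 2746 ms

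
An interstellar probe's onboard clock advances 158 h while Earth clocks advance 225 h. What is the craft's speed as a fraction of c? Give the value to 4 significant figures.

γ = Δt/τ₀ = 225/158 = 1.42405
β = √(1 − 1/γ²) = √(1 − 1/1.42405²) = 0.7120

β ≈ 0.7120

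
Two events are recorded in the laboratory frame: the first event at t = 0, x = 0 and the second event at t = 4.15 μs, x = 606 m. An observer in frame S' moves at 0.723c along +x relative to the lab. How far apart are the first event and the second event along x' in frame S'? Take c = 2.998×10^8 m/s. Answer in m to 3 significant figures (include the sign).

γ = 1/√(1 − 0.723²) = 1.4475
Δx' = γ(Δx − vΔt) = 1.4475 × (606 m − 0.723×(2.998×10^8 m/s)×4.15×10^-6 s)
= 1.4475 × (-293.53 m) = -425 m

Δx' ≈ -425 m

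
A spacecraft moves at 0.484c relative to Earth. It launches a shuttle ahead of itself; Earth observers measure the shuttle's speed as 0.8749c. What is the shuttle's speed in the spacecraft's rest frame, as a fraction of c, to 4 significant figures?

Inverse velocity addition: u' = (u − v)/(1 − uv/c²)
= (0.8749 − 0.484)/(1 − 0.8749×0.484) = 0.3909/0.576548 = 0.6780

u' ≈ 0.6780c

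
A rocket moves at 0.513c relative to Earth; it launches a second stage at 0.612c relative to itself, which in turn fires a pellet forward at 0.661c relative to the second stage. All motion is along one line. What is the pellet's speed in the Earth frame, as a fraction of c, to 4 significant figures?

Compose boost 2: (0.612 + 0.513)/(1 + 0.612×0.513) = 1.125/1.31396 = 0.856193
Compose boost 3: (0.661 + 0.856193)/(1 + 0.661×0.856193) = 1.51719/1.56594 = 0.9689

u ≈ 0.9689c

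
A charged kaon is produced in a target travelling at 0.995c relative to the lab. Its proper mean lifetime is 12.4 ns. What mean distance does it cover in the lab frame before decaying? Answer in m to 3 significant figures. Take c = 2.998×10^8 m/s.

d ≈ 37.0 m

γ = 1/√(1 − 0.995²) = 10.013
Dilated lifetime: Δt = γτ₀ = 10.013 × 12.4 ns = 124.16 ns
d = vΔt = 0.995c × 124.16 ns = 2.9830×10^8 m/s × 1.2416×10^-7 s = 37.0 m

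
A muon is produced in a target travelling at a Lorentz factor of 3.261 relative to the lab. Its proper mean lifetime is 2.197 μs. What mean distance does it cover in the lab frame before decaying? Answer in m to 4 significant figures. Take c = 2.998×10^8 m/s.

β = √(1 − 1/γ²) = √(1 − 1/3.261²) = 0.951821
Dilated lifetime: Δt = γτ₀ = 3.261 × 2.197 μs = 7.16442 μs
d = vΔt = 0.951821c × 7.16442 μs = 2.85356×10^8 m/s × 7.16442×10^-6 s = 2044 m

d ≈ 2044 m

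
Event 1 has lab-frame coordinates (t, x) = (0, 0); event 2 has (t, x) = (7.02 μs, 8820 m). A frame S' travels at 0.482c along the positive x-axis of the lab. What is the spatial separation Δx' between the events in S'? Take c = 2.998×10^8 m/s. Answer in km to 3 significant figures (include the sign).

γ = 1/√(1 − 0.482²) = 1.1413
Δx' = γ(Δx − vΔt) = 1.1413 × (8820 m − 0.482×(2.998×10^8 m/s)×7.02×10^-6 s)
= 1.1413 × (7805.6 m) = 8.91 km

Δx' ≈ 8.91 km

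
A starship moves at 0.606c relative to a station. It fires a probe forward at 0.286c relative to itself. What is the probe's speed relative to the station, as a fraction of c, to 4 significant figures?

u ≈ 0.7602c

Relativistic velocity addition: u = (u' + v)/(1 + u'v/c²)
= (0.286 + 0.606)/(1 + 0.286×0.606) = 0.8920/1.17332 = 0.7602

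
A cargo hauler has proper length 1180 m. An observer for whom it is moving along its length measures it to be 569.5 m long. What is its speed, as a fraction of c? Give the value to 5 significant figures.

γ = L₀/L = 1180/569.5 = 2.071993
β = √(1 − 1/γ²) = 0.87583

β ≈ 0.87583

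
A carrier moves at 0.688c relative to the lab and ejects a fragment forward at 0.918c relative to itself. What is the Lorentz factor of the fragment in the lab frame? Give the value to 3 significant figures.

γ ≈ 5.67

u_lab = (0.918 + 0.688)/(1 + 0.918×0.688) = 1.606/1.63158 = 0.984320
γ = 1/√(1 − 0.984320²) = 5.67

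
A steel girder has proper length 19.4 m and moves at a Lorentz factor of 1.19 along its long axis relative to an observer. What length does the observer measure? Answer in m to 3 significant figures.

γ = 1.19 (given)
Length contraction: L = L₀/γ = 19.4/1.19 = 16.3 m

L ≈ 16.3 m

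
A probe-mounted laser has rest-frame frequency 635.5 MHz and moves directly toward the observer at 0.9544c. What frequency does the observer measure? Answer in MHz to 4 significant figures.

f_obs ≈ 4160 MHz

Relativistic Doppler: f_obs = f_src √((1+β)/(1−β))
= 635.5 × √(1.95440/0.0456000) = 635.5 × 6.54673 = 4160 MHz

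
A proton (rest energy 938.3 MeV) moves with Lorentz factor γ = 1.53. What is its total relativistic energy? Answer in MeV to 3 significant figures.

E ≈ 1440 MeV

γ = 1.53 (given)
E = γm₀c² = 1.53 × 938.3 MeV = 1440 MeV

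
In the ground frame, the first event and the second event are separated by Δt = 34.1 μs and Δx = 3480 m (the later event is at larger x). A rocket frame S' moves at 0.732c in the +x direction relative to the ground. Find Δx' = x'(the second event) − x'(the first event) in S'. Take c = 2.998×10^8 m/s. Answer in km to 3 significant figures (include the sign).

γ = 1/√(1 − 0.732²) = 1.4678
Δx' = γ(Δx − vΔt) = 1.4678 × (3480 m − 0.732×(2.998×10^8 m/s)×34.1×10^-6 s)
= 1.4678 × (-4003.4 m) = -5.88 km

Δx' ≈ -5.88 km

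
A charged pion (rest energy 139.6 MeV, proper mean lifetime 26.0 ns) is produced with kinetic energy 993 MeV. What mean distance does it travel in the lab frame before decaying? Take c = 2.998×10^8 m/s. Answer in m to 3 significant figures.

d ≈ 62.8 m

γ = 1 + K/(m₀c²) = 1 + 993/139.6 = 8.1132
β = √(1 − 1/γ²) = 0.99237
Dilated lifetime: γτ₀ = 8.1132 × 26.0 ns = 210.94 ns
d = βc·γτ₀ = 0.99237 × (2.998×10^8 m/s) × 2.1094×10^-7 s = 62.8 m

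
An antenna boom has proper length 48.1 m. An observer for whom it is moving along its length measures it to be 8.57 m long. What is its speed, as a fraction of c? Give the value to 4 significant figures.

γ = L₀/L = 48.1/8.57 = 5.61260
β = √(1 − 1/γ²) = 0.9840

β ≈ 0.9840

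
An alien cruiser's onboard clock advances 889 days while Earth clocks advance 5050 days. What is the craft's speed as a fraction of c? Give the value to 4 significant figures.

β ≈ 0.9844

γ = Δt/τ₀ = 5050/889 = 5.68054
β = √(1 − 1/γ²) = √(1 − 1/5.68054²) = 0.9844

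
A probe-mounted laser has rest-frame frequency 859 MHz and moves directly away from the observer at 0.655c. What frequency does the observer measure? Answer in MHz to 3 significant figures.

Relativistic Doppler: f_obs = f_src √((1−β)/(1+β))
= 859 × √(0.34500/1.6550) = 859 × 0.45657 = 392 MHz

f_obs ≈ 392 MHz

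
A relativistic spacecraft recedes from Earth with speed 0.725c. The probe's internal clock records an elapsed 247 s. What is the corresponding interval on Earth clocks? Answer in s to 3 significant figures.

Δt ≈ 359 s

γ = 1/√(1 − 0.725²) = 1.4519
Time dilation: Δt = γτ₀ = 1.4519 × 247 s = 359 s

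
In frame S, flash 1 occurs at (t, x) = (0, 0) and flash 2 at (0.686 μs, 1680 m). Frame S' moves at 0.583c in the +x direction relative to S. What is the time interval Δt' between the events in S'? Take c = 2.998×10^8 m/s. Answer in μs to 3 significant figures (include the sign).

γ = 1/√(1 − 0.583²) = 1.2308
Δt' = γ(Δt − vΔx/c²) = 1.2308 × (0.686 μs − 0.583×1680 m / (2.998×10^8 m/s))
= 1.2308 × (-2.5810 μs) = -3.18 μs

Δt' ≈ -3.18 μs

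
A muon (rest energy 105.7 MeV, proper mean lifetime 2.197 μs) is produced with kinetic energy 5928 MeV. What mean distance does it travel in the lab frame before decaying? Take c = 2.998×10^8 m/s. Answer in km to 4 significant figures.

d ≈ 37.59 km

γ = 1 + K/(m₀c²) = 1 + 5928/105.7 = 57.0833
β = √(1 − 1/γ²) = 0.999847
Dilated lifetime: γτ₀ = 57.0833 × 2.197 μs = 125.412 μs
d = βc·γτ₀ = 0.999847 × (2.998×10^8 m/s) × 0.000125412 s = 37.59 km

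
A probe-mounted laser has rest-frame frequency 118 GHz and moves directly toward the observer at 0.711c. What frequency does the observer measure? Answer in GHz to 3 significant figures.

f_obs ≈ 287 GHz

Relativistic Doppler: f_obs = f_src √((1+β)/(1−β))
= 118 × √(1.7110/0.28900) = 118 × 2.4332 = 287 GHz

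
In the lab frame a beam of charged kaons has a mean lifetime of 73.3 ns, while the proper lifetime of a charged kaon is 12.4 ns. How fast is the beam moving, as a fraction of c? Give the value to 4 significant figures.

γ = Δt/τ₀ = 73.3/12.4 = 5.91129
β = √(1 − 1/γ²) = √(1 − 1/5.91129²) = 0.9856

β ≈ 0.9856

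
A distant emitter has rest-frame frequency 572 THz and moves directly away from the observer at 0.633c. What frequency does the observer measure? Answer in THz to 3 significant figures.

Relativistic Doppler: f_obs = f_src √((1−β)/(1+β))
= 572 × √(0.36700/1.6330) = 572 × 0.47407 = 271 THz

f_obs ≈ 271 THz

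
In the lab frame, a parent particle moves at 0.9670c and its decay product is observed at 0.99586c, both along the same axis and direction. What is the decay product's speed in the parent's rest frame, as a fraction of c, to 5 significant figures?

u' ≈ 0.77993c

Inverse velocity addition: u' = (u − v)/(1 − uv/c²)
= (0.99586 − 0.9670)/(1 − 0.99586×0.9670) = 0.028860/0.03700338 = 0.77993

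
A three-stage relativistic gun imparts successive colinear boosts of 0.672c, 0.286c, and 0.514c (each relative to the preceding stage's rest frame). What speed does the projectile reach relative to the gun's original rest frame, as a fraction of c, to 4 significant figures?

Compose boost 2: (0.286 + 0.672)/(1 + 0.286×0.672) = 0.9580/1.19219 = 0.803562
Compose boost 3: (0.514 + 0.803562)/(1 + 0.514×0.803562) = 1.31756/1.41303 = 0.9324

u ≈ 0.9324c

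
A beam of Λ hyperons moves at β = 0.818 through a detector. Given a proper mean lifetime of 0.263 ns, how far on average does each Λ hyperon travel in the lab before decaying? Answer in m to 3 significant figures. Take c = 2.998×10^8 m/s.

γ = 1/√(1 − 0.818²) = 1.7385
Dilated lifetime: Δt = γτ₀ = 1.7385 × 0.263 ns = 0.45722 ns
d = vΔt = 0.818c × 0.45722 ns = 2.4524×10^8 m/s × 4.5722×10^-10 s = 0.112 m

d ≈ 0.112 m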